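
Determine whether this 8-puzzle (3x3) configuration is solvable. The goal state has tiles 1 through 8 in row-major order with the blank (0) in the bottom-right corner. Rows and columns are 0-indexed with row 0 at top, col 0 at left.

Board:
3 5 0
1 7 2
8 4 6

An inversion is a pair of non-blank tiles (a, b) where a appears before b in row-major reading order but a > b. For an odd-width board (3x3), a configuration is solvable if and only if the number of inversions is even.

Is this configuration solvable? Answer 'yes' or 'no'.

Inversions (pairs i<j in row-major order where tile[i] > tile[j] > 0): 10
10 is even, so the puzzle is solvable.

Answer: yes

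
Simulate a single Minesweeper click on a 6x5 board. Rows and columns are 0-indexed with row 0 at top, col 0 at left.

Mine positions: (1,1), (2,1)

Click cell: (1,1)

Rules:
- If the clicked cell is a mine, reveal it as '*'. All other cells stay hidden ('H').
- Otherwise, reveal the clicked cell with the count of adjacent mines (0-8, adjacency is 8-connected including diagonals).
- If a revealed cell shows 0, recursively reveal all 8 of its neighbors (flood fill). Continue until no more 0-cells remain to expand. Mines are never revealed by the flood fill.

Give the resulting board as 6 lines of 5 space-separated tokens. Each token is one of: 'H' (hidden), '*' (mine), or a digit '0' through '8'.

H H H H H
H * H H H
H H H H H
H H H H H
H H H H H
H H H H H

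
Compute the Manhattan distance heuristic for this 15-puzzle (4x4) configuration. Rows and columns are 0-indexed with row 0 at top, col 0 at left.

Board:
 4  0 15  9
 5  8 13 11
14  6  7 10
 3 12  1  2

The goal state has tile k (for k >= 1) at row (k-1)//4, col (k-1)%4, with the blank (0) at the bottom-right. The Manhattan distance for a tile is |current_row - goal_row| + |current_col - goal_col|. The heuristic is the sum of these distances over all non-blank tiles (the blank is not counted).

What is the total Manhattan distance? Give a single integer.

Tile 4: (0,0)->(0,3) = 3
Tile 15: (0,2)->(3,2) = 3
Tile 9: (0,3)->(2,0) = 5
Tile 5: (1,0)->(1,0) = 0
Tile 8: (1,1)->(1,3) = 2
Tile 13: (1,2)->(3,0) = 4
Tile 11: (1,3)->(2,2) = 2
Tile 14: (2,0)->(3,1) = 2
Tile 6: (2,1)->(1,1) = 1
Tile 7: (2,2)->(1,2) = 1
Tile 10: (2,3)->(2,1) = 2
Tile 3: (3,0)->(0,2) = 5
Tile 12: (3,1)->(2,3) = 3
Tile 1: (3,2)->(0,0) = 5
Tile 2: (3,3)->(0,1) = 5
Sum: 3 + 3 + 5 + 0 + 2 + 4 + 2 + 2 + 1 + 1 + 2 + 5 + 3 + 5 + 5 = 43

Answer: 43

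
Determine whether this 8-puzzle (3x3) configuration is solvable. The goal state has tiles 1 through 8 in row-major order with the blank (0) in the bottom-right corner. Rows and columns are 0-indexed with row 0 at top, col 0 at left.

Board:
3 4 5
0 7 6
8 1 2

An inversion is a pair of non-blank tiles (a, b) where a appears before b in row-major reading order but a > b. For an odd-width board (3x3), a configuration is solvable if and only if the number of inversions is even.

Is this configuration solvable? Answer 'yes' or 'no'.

Inversions (pairs i<j in row-major order where tile[i] > tile[j] > 0): 13
13 is odd, so the puzzle is not solvable.

Answer: no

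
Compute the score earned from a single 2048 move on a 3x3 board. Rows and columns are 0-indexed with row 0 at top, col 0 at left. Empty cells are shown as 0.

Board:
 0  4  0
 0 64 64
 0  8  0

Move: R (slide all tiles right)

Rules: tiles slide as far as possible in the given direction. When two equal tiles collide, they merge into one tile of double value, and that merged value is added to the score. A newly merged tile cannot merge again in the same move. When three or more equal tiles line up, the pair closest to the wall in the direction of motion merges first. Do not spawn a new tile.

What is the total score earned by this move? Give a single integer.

Slide right:
row 0: [0, 4, 0] -> [0, 0, 4]  score +0 (running 0)
row 1: [0, 64, 64] -> [0, 0, 128]  score +128 (running 128)
row 2: [0, 8, 0] -> [0, 0, 8]  score +0 (running 128)
Board after move:
  0   0   4
  0   0 128
  0   0   8

Answer: 128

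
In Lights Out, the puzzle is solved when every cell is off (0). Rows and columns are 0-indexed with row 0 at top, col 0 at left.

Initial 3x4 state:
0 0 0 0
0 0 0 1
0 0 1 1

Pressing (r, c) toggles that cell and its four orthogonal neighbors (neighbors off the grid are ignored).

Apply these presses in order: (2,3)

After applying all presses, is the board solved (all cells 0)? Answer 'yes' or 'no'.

Answer: yes

Derivation:
After press 1 at (2,3):
0 0 0 0
0 0 0 0
0 0 0 0

Lights still on: 0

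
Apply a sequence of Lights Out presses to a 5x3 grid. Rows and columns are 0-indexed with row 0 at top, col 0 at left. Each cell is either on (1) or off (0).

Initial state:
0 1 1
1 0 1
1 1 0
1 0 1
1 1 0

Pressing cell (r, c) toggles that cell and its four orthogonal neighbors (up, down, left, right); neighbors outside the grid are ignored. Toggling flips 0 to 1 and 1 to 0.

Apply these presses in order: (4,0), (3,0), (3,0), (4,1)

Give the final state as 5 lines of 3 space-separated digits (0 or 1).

Answer: 0 1 1
1 0 1
1 1 0
0 1 1
1 1 1

Derivation:
After press 1 at (4,0):
0 1 1
1 0 1
1 1 0
0 0 1
0 0 0

After press 2 at (3,0):
0 1 1
1 0 1
0 1 0
1 1 1
1 0 0

After press 3 at (3,0):
0 1 1
1 0 1
1 1 0
0 0 1
0 0 0

After press 4 at (4,1):
0 1 1
1 0 1
1 1 0
0 1 1
1 1 1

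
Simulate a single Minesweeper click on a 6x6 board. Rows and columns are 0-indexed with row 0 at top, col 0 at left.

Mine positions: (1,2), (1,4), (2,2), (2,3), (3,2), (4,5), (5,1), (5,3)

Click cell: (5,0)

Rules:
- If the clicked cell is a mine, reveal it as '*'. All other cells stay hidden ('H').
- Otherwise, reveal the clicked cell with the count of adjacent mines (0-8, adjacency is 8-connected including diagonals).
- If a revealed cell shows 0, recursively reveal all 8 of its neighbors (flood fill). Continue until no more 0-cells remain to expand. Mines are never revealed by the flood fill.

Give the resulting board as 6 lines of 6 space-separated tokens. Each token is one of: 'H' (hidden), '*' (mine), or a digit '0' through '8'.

H H H H H H
H H H H H H
H H H H H H
H H H H H H
H H H H H H
1 H H H H H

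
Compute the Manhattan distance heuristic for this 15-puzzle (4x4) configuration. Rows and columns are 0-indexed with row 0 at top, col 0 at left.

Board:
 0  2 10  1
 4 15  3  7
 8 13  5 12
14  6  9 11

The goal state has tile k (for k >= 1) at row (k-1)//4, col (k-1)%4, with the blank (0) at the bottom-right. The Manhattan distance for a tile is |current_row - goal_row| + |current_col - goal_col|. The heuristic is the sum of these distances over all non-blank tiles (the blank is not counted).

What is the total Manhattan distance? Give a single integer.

Tile 2: (0,1)->(0,1) = 0
Tile 10: (0,2)->(2,1) = 3
Tile 1: (0,3)->(0,0) = 3
Tile 4: (1,0)->(0,3) = 4
Tile 15: (1,1)->(3,2) = 3
Tile 3: (1,2)->(0,2) = 1
Tile 7: (1,3)->(1,2) = 1
Tile 8: (2,0)->(1,3) = 4
Tile 13: (2,1)->(3,0) = 2
Tile 5: (2,2)->(1,0) = 3
Tile 12: (2,3)->(2,3) = 0
Tile 14: (3,0)->(3,1) = 1
Tile 6: (3,1)->(1,1) = 2
Tile 9: (3,2)->(2,0) = 3
Tile 11: (3,3)->(2,2) = 2
Sum: 0 + 3 + 3 + 4 + 3 + 1 + 1 + 4 + 2 + 3 + 0 + 1 + 2 + 3 + 2 = 32

Answer: 32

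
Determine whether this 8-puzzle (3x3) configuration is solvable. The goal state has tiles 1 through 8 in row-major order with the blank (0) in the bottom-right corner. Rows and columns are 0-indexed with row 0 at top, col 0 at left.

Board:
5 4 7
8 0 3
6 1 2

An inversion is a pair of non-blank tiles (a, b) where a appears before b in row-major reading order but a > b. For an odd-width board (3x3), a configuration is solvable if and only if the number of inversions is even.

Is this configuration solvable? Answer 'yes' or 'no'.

Inversions (pairs i<j in row-major order where tile[i] > tile[j] > 0): 19
19 is odd, so the puzzle is not solvable.

Answer: no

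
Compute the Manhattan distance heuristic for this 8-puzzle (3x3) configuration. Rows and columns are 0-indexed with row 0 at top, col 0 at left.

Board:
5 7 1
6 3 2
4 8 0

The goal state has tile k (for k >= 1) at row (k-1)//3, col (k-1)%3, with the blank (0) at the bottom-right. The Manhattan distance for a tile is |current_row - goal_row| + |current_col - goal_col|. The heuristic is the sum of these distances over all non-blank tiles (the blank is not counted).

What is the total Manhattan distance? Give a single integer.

Answer: 14

Derivation:
Tile 5: at (0,0), goal (1,1), distance |0-1|+|0-1| = 2
Tile 7: at (0,1), goal (2,0), distance |0-2|+|1-0| = 3
Tile 1: at (0,2), goal (0,0), distance |0-0|+|2-0| = 2
Tile 6: at (1,0), goal (1,2), distance |1-1|+|0-2| = 2
Tile 3: at (1,1), goal (0,2), distance |1-0|+|1-2| = 2
Tile 2: at (1,2), goal (0,1), distance |1-0|+|2-1| = 2
Tile 4: at (2,0), goal (1,0), distance |2-1|+|0-0| = 1
Tile 8: at (2,1), goal (2,1), distance |2-2|+|1-1| = 0
Sum: 2 + 3 + 2 + 2 + 2 + 2 + 1 + 0 = 14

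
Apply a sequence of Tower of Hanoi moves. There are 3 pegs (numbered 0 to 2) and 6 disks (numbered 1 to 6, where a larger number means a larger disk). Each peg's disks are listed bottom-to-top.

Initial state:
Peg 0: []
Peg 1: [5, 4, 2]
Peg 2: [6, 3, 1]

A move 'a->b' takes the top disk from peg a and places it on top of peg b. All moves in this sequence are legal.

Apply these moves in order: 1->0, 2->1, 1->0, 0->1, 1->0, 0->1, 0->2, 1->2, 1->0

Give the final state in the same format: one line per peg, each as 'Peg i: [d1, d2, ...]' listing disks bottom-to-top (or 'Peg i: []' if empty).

After move 1 (1->0):
Peg 0: [2]
Peg 1: [5, 4]
Peg 2: [6, 3, 1]

After move 2 (2->1):
Peg 0: [2]
Peg 1: [5, 4, 1]
Peg 2: [6, 3]

After move 3 (1->0):
Peg 0: [2, 1]
Peg 1: [5, 4]
Peg 2: [6, 3]

After move 4 (0->1):
Peg 0: [2]
Peg 1: [5, 4, 1]
Peg 2: [6, 3]

After move 5 (1->0):
Peg 0: [2, 1]
Peg 1: [5, 4]
Peg 2: [6, 3]

After move 6 (0->1):
Peg 0: [2]
Peg 1: [5, 4, 1]
Peg 2: [6, 3]

After move 7 (0->2):
Peg 0: []
Peg 1: [5, 4, 1]
Peg 2: [6, 3, 2]

After move 8 (1->2):
Peg 0: []
Peg 1: [5, 4]
Peg 2: [6, 3, 2, 1]

After move 9 (1->0):
Peg 0: [4]
Peg 1: [5]
Peg 2: [6, 3, 2, 1]

Answer: Peg 0: [4]
Peg 1: [5]
Peg 2: [6, 3, 2, 1]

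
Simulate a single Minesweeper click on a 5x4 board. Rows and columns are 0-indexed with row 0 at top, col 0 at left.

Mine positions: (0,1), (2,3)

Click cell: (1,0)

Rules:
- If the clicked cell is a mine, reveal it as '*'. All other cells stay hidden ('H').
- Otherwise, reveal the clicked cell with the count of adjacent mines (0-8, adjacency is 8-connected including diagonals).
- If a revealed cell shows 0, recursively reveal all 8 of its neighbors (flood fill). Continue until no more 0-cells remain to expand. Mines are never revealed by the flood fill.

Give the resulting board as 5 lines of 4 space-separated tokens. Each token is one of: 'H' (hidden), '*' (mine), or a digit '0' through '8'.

H H H H
1 H H H
H H H H
H H H H
H H H H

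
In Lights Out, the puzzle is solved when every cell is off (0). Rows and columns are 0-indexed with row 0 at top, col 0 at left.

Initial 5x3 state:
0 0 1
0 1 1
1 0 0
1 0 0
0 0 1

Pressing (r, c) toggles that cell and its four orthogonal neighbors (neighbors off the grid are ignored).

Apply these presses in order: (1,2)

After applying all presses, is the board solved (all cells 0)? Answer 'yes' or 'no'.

Answer: no

Derivation:
After press 1 at (1,2):
0 0 0
0 0 0
1 0 1
1 0 0
0 0 1

Lights still on: 4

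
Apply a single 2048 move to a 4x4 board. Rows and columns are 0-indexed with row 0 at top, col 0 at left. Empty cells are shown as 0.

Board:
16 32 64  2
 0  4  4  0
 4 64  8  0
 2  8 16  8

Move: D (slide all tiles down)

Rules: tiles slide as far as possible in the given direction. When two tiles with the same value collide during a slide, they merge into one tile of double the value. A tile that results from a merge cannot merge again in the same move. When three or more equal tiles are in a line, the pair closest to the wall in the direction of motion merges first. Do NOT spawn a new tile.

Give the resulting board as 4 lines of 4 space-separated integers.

Slide down:
col 0: [16, 0, 4, 2] -> [0, 16, 4, 2]
col 1: [32, 4, 64, 8] -> [32, 4, 64, 8]
col 2: [64, 4, 8, 16] -> [64, 4, 8, 16]
col 3: [2, 0, 0, 8] -> [0, 0, 2, 8]

Answer:  0 32 64  0
16  4  4  0
 4 64  8  2
 2  8 16  8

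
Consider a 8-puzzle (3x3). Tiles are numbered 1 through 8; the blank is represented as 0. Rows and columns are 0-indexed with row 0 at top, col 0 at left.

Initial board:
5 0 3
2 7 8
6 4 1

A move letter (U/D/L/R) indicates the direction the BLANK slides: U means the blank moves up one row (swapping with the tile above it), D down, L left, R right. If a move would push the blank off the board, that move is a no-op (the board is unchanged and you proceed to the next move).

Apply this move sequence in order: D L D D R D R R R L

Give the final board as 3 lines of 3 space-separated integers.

After move 1 (D):
5 7 3
2 0 8
6 4 1

After move 2 (L):
5 7 3
0 2 8
6 4 1

After move 3 (D):
5 7 3
6 2 8
0 4 1

After move 4 (D):
5 7 3
6 2 8
0 4 1

After move 5 (R):
5 7 3
6 2 8
4 0 1

After move 6 (D):
5 7 3
6 2 8
4 0 1

After move 7 (R):
5 7 3
6 2 8
4 1 0

After move 8 (R):
5 7 3
6 2 8
4 1 0

After move 9 (R):
5 7 3
6 2 8
4 1 0

After move 10 (L):
5 7 3
6 2 8
4 0 1

Answer: 5 7 3
6 2 8
4 0 1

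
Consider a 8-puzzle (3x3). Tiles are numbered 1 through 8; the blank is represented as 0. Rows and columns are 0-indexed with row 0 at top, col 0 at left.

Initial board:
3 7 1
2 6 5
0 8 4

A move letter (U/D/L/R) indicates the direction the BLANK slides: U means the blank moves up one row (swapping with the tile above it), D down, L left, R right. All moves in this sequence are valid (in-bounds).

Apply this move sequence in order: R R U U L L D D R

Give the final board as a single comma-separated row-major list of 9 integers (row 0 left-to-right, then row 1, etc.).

After move 1 (R):
3 7 1
2 6 5
8 0 4

After move 2 (R):
3 7 1
2 6 5
8 4 0

After move 3 (U):
3 7 1
2 6 0
8 4 5

After move 4 (U):
3 7 0
2 6 1
8 4 5

After move 5 (L):
3 0 7
2 6 1
8 4 5

After move 6 (L):
0 3 7
2 6 1
8 4 5

After move 7 (D):
2 3 7
0 6 1
8 4 5

After move 8 (D):
2 3 7
8 6 1
0 4 5

After move 9 (R):
2 3 7
8 6 1
4 0 5

Answer: 2, 3, 7, 8, 6, 1, 4, 0, 5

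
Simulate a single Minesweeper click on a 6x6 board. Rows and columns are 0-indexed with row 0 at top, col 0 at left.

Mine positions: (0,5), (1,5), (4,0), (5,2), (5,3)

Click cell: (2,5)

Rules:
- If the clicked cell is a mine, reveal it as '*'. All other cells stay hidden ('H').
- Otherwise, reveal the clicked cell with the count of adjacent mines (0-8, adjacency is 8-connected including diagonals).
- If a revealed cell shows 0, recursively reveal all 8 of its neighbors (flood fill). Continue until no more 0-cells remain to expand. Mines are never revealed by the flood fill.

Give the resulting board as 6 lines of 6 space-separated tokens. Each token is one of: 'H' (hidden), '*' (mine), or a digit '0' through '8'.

H H H H H H
H H H H H H
H H H H H 1
H H H H H H
H H H H H H
H H H H H H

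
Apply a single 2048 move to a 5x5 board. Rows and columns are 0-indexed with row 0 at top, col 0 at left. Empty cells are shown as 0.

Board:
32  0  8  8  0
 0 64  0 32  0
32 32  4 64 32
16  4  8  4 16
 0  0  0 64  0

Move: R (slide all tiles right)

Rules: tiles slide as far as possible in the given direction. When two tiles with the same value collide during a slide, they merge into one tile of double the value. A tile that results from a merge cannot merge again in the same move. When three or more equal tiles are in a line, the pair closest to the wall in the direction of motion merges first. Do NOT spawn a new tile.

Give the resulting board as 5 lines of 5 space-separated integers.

Slide right:
row 0: [32, 0, 8, 8, 0] -> [0, 0, 0, 32, 16]
row 1: [0, 64, 0, 32, 0] -> [0, 0, 0, 64, 32]
row 2: [32, 32, 4, 64, 32] -> [0, 64, 4, 64, 32]
row 3: [16, 4, 8, 4, 16] -> [16, 4, 8, 4, 16]
row 4: [0, 0, 0, 64, 0] -> [0, 0, 0, 0, 64]

Answer:  0  0  0 32 16
 0  0  0 64 32
 0 64  4 64 32
16  4  8  4 16
 0  0  0  0 64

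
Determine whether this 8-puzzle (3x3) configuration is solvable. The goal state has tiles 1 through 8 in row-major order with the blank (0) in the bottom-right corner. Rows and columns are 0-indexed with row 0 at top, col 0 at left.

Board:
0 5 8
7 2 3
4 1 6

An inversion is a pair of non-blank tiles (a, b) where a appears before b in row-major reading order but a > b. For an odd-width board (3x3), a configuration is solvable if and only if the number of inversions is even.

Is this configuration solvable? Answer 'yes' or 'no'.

Answer: yes

Derivation:
Inversions (pairs i<j in row-major order where tile[i] > tile[j] > 0): 18
18 is even, so the puzzle is solvable.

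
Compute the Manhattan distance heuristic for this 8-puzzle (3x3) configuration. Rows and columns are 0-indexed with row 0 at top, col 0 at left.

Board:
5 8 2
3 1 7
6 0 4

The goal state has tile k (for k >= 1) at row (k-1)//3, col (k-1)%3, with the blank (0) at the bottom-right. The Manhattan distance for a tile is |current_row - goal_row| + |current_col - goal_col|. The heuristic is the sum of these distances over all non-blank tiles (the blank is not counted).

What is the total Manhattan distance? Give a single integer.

Answer: 19

Derivation:
Tile 5: at (0,0), goal (1,1), distance |0-1|+|0-1| = 2
Tile 8: at (0,1), goal (2,1), distance |0-2|+|1-1| = 2
Tile 2: at (0,2), goal (0,1), distance |0-0|+|2-1| = 1
Tile 3: at (1,0), goal (0,2), distance |1-0|+|0-2| = 3
Tile 1: at (1,1), goal (0,0), distance |1-0|+|1-0| = 2
Tile 7: at (1,2), goal (2,0), distance |1-2|+|2-0| = 3
Tile 6: at (2,0), goal (1,2), distance |2-1|+|0-2| = 3
Tile 4: at (2,2), goal (1,0), distance |2-1|+|2-0| = 3
Sum: 2 + 2 + 1 + 3 + 2 + 3 + 3 + 3 = 19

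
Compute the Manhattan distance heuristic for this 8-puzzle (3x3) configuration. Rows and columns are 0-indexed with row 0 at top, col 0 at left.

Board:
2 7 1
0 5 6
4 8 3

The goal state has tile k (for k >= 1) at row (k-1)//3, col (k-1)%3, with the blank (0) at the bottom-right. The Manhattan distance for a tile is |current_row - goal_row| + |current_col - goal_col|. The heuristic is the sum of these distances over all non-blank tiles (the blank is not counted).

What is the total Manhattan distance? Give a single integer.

Answer: 9

Derivation:
Tile 2: at (0,0), goal (0,1), distance |0-0|+|0-1| = 1
Tile 7: at (0,1), goal (2,0), distance |0-2|+|1-0| = 3
Tile 1: at (0,2), goal (0,0), distance |0-0|+|2-0| = 2
Tile 5: at (1,1), goal (1,1), distance |1-1|+|1-1| = 0
Tile 6: at (1,2), goal (1,2), distance |1-1|+|2-2| = 0
Tile 4: at (2,0), goal (1,0), distance |2-1|+|0-0| = 1
Tile 8: at (2,1), goal (2,1), distance |2-2|+|1-1| = 0
Tile 3: at (2,2), goal (0,2), distance |2-0|+|2-2| = 2
Sum: 1 + 3 + 2 + 0 + 0 + 1 + 0 + 2 = 9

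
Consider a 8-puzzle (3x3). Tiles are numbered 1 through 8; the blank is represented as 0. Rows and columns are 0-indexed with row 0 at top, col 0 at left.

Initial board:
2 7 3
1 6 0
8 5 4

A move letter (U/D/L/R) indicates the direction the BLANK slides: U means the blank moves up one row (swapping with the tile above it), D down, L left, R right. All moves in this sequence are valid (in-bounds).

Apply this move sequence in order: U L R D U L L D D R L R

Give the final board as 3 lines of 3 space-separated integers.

Answer: 1 2 7
8 6 3
5 0 4

Derivation:
After move 1 (U):
2 7 0
1 6 3
8 5 4

After move 2 (L):
2 0 7
1 6 3
8 5 4

After move 3 (R):
2 7 0
1 6 3
8 5 4

After move 4 (D):
2 7 3
1 6 0
8 5 4

After move 5 (U):
2 7 0
1 6 3
8 5 4

After move 6 (L):
2 0 7
1 6 3
8 5 4

After move 7 (L):
0 2 7
1 6 3
8 5 4

After move 8 (D):
1 2 7
0 6 3
8 5 4

After move 9 (D):
1 2 7
8 6 3
0 5 4

After move 10 (R):
1 2 7
8 6 3
5 0 4

After move 11 (L):
1 2 7
8 6 3
0 5 4

After move 12 (R):
1 2 7
8 6 3
5 0 4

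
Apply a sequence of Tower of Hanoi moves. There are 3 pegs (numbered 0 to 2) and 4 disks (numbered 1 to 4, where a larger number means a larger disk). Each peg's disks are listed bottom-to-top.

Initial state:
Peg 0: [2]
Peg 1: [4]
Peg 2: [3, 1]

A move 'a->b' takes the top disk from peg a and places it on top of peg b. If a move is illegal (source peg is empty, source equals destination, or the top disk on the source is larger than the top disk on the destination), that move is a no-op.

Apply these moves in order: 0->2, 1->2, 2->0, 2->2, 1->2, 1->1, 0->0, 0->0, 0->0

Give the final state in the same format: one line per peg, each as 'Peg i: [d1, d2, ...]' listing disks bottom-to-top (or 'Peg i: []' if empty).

After move 1 (0->2):
Peg 0: [2]
Peg 1: [4]
Peg 2: [3, 1]

After move 2 (1->2):
Peg 0: [2]
Peg 1: [4]
Peg 2: [3, 1]

After move 3 (2->0):
Peg 0: [2, 1]
Peg 1: [4]
Peg 2: [3]

After move 4 (2->2):
Peg 0: [2, 1]
Peg 1: [4]
Peg 2: [3]

After move 5 (1->2):
Peg 0: [2, 1]
Peg 1: [4]
Peg 2: [3]

After move 6 (1->1):
Peg 0: [2, 1]
Peg 1: [4]
Peg 2: [3]

After move 7 (0->0):
Peg 0: [2, 1]
Peg 1: [4]
Peg 2: [3]

After move 8 (0->0):
Peg 0: [2, 1]
Peg 1: [4]
Peg 2: [3]

After move 9 (0->0):
Peg 0: [2, 1]
Peg 1: [4]
Peg 2: [3]

Answer: Peg 0: [2, 1]
Peg 1: [4]
Peg 2: [3]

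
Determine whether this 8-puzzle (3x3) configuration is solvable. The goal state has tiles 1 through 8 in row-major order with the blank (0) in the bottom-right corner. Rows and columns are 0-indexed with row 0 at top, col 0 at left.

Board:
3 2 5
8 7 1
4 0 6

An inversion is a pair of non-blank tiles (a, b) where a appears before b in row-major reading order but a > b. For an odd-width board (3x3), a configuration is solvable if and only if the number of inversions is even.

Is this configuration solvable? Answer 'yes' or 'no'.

Answer: yes

Derivation:
Inversions (pairs i<j in row-major order where tile[i] > tile[j] > 0): 12
12 is even, so the puzzle is solvable.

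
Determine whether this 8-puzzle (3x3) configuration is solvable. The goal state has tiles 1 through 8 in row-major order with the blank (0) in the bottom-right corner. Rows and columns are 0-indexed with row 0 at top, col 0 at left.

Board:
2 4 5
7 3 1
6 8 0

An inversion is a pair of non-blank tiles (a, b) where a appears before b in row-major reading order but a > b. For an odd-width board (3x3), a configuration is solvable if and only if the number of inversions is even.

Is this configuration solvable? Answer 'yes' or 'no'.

Answer: no

Derivation:
Inversions (pairs i<j in row-major order where tile[i] > tile[j] > 0): 9
9 is odd, so the puzzle is not solvable.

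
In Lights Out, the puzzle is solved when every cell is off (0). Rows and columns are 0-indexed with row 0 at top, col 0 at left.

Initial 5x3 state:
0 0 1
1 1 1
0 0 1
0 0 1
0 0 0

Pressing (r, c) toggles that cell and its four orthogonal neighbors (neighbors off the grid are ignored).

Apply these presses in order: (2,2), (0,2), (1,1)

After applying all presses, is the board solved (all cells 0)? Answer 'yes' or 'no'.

After press 1 at (2,2):
0 0 1
1 1 0
0 1 0
0 0 0
0 0 0

After press 2 at (0,2):
0 1 0
1 1 1
0 1 0
0 0 0
0 0 0

After press 3 at (1,1):
0 0 0
0 0 0
0 0 0
0 0 0
0 0 0

Lights still on: 0

Answer: yes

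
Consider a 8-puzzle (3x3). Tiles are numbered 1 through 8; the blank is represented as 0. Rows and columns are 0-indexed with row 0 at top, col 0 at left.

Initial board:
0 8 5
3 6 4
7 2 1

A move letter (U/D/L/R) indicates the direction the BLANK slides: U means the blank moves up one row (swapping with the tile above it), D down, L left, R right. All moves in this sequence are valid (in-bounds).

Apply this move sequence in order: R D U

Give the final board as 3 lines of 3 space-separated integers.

After move 1 (R):
8 0 5
3 6 4
7 2 1

After move 2 (D):
8 6 5
3 0 4
7 2 1

After move 3 (U):
8 0 5
3 6 4
7 2 1

Answer: 8 0 5
3 6 4
7 2 1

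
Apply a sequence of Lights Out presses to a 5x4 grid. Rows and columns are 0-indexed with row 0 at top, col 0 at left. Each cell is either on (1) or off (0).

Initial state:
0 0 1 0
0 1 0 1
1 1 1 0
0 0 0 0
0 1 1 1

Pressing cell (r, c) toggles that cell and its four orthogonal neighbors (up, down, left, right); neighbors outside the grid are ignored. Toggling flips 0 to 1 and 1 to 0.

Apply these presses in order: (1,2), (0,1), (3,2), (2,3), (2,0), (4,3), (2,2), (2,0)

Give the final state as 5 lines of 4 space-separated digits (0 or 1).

After press 1 at (1,2):
0 0 0 0
0 0 1 0
1 1 0 0
0 0 0 0
0 1 1 1

After press 2 at (0,1):
1 1 1 0
0 1 1 0
1 1 0 0
0 0 0 0
0 1 1 1

After press 3 at (3,2):
1 1 1 0
0 1 1 0
1 1 1 0
0 1 1 1
0 1 0 1

After press 4 at (2,3):
1 1 1 0
0 1 1 1
1 1 0 1
0 1 1 0
0 1 0 1

After press 5 at (2,0):
1 1 1 0
1 1 1 1
0 0 0 1
1 1 1 0
0 1 0 1

After press 6 at (4,3):
1 1 1 0
1 1 1 1
0 0 0 1
1 1 1 1
0 1 1 0

After press 7 at (2,2):
1 1 1 0
1 1 0 1
0 1 1 0
1 1 0 1
0 1 1 0

After press 8 at (2,0):
1 1 1 0
0 1 0 1
1 0 1 0
0 1 0 1
0 1 1 0

Answer: 1 1 1 0
0 1 0 1
1 0 1 0
0 1 0 1
0 1 1 0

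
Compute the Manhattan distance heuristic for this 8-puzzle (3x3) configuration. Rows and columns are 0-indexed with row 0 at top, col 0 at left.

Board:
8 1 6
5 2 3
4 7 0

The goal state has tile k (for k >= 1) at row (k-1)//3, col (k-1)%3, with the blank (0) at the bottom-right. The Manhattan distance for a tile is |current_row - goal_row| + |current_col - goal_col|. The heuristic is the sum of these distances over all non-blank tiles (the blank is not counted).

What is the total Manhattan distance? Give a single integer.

Tile 8: at (0,0), goal (2,1), distance |0-2|+|0-1| = 3
Tile 1: at (0,1), goal (0,0), distance |0-0|+|1-0| = 1
Tile 6: at (0,2), goal (1,2), distance |0-1|+|2-2| = 1
Tile 5: at (1,0), goal (1,1), distance |1-1|+|0-1| = 1
Tile 2: at (1,1), goal (0,1), distance |1-0|+|1-1| = 1
Tile 3: at (1,2), goal (0,2), distance |1-0|+|2-2| = 1
Tile 4: at (2,0), goal (1,0), distance |2-1|+|0-0| = 1
Tile 7: at (2,1), goal (2,0), distance |2-2|+|1-0| = 1
Sum: 3 + 1 + 1 + 1 + 1 + 1 + 1 + 1 = 10

Answer: 10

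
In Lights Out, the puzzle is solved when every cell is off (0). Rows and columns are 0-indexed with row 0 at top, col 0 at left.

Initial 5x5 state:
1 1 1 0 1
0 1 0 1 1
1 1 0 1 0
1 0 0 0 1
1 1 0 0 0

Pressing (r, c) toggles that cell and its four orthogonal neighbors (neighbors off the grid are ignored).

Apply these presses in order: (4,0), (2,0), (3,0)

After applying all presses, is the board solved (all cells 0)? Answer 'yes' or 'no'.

After press 1 at (4,0):
1 1 1 0 1
0 1 0 1 1
1 1 0 1 0
0 0 0 0 1
0 0 0 0 0

After press 2 at (2,0):
1 1 1 0 1
1 1 0 1 1
0 0 0 1 0
1 0 0 0 1
0 0 0 0 0

After press 3 at (3,0):
1 1 1 0 1
1 1 0 1 1
1 0 0 1 0
0 1 0 0 1
1 0 0 0 0

Lights still on: 13

Answer: no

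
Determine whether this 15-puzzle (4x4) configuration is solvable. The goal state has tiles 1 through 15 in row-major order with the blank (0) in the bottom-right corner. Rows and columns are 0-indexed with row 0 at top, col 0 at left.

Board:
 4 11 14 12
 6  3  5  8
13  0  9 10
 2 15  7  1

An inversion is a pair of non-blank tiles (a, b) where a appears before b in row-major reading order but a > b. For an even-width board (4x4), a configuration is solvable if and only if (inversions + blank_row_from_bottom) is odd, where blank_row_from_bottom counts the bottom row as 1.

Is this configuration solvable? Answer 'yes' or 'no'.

Answer: no

Derivation:
Inversions: 58
Blank is in row 2 (0-indexed from top), which is row 2 counting from the bottom (bottom = 1).
58 + 2 = 60, which is even, so the puzzle is not solvable.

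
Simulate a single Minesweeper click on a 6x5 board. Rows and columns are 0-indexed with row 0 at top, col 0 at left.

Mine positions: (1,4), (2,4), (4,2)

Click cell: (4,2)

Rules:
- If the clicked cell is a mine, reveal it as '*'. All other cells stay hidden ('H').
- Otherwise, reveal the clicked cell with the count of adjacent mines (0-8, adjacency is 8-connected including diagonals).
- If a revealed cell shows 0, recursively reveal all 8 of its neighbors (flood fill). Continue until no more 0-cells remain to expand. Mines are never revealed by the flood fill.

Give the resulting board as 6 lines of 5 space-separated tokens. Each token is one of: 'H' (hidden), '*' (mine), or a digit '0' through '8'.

H H H H H
H H H H H
H H H H H
H H H H H
H H * H H
H H H H H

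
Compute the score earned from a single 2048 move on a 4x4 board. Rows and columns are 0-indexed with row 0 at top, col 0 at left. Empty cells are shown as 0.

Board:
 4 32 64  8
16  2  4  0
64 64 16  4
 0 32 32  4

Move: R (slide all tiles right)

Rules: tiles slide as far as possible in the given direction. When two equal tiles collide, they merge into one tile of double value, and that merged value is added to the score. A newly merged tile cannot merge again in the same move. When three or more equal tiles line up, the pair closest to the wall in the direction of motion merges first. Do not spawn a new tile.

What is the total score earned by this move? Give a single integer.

Slide right:
row 0: [4, 32, 64, 8] -> [4, 32, 64, 8]  score +0 (running 0)
row 1: [16, 2, 4, 0] -> [0, 16, 2, 4]  score +0 (running 0)
row 2: [64, 64, 16, 4] -> [0, 128, 16, 4]  score +128 (running 128)
row 3: [0, 32, 32, 4] -> [0, 0, 64, 4]  score +64 (running 192)
Board after move:
  4  32  64   8
  0  16   2   4
  0 128  16   4
  0   0  64   4

Answer: 192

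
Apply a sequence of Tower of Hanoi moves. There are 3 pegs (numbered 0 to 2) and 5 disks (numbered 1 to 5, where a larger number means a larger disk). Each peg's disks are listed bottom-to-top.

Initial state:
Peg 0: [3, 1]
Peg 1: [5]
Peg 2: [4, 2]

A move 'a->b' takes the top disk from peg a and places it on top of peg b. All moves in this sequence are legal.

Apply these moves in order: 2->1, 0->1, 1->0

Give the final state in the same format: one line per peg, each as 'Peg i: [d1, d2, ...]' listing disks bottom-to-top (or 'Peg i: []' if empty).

After move 1 (2->1):
Peg 0: [3, 1]
Peg 1: [5, 2]
Peg 2: [4]

After move 2 (0->1):
Peg 0: [3]
Peg 1: [5, 2, 1]
Peg 2: [4]

After move 3 (1->0):
Peg 0: [3, 1]
Peg 1: [5, 2]
Peg 2: [4]

Answer: Peg 0: [3, 1]
Peg 1: [5, 2]
Peg 2: [4]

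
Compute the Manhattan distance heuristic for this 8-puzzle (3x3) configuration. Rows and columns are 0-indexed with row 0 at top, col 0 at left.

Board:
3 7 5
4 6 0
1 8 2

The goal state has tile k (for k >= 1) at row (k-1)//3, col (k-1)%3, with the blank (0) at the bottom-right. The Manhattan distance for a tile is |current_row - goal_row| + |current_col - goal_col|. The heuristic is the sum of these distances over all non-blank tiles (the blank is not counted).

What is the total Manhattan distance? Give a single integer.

Tile 3: (0,0)->(0,2) = 2
Tile 7: (0,1)->(2,0) = 3
Tile 5: (0,2)->(1,1) = 2
Tile 4: (1,0)->(1,0) = 0
Tile 6: (1,1)->(1,2) = 1
Tile 1: (2,0)->(0,0) = 2
Tile 8: (2,1)->(2,1) = 0
Tile 2: (2,2)->(0,1) = 3
Sum: 2 + 3 + 2 + 0 + 1 + 2 + 0 + 3 = 13

Answer: 13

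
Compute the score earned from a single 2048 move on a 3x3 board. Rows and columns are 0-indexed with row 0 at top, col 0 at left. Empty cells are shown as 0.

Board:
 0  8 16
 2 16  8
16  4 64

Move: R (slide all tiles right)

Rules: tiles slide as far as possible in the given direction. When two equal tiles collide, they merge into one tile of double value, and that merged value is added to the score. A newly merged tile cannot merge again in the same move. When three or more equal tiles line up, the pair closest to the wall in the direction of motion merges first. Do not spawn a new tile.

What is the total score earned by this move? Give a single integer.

Slide right:
row 0: [0, 8, 16] -> [0, 8, 16]  score +0 (running 0)
row 1: [2, 16, 8] -> [2, 16, 8]  score +0 (running 0)
row 2: [16, 4, 64] -> [16, 4, 64]  score +0 (running 0)
Board after move:
 0  8 16
 2 16  8
16  4 64

Answer: 0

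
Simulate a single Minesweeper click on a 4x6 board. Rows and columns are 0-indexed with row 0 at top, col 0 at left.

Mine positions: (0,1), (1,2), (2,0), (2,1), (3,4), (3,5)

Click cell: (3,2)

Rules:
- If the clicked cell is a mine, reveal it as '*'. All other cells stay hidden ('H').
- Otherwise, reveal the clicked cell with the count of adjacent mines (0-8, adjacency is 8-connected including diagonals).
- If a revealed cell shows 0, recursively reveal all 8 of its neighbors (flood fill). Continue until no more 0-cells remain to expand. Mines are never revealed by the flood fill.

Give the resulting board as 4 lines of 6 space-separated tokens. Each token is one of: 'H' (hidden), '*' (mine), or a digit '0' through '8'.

H H H H H H
H H H H H H
H H H H H H
H H 1 H H H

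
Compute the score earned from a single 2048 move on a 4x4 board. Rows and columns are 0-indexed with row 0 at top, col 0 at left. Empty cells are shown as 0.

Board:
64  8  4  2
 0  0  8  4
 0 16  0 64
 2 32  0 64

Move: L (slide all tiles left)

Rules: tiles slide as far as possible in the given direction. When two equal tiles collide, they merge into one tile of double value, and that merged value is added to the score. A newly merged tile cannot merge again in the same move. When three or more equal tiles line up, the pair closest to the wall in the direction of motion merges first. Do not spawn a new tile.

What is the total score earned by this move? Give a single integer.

Answer: 0

Derivation:
Slide left:
row 0: [64, 8, 4, 2] -> [64, 8, 4, 2]  score +0 (running 0)
row 1: [0, 0, 8, 4] -> [8, 4, 0, 0]  score +0 (running 0)
row 2: [0, 16, 0, 64] -> [16, 64, 0, 0]  score +0 (running 0)
row 3: [2, 32, 0, 64] -> [2, 32, 64, 0]  score +0 (running 0)
Board after move:
64  8  4  2
 8  4  0  0
16 64  0  0
 2 32 64  0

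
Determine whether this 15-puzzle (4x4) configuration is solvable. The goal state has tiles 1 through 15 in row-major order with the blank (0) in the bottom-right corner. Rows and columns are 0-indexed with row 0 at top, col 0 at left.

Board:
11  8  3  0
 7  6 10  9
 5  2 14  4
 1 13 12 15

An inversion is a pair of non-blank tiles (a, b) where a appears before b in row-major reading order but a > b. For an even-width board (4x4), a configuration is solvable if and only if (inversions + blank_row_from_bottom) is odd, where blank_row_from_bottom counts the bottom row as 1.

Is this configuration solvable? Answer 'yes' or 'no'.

Inversions: 47
Blank is in row 0 (0-indexed from top), which is row 4 counting from the bottom (bottom = 1).
47 + 4 = 51, which is odd, so the puzzle is solvable.

Answer: yes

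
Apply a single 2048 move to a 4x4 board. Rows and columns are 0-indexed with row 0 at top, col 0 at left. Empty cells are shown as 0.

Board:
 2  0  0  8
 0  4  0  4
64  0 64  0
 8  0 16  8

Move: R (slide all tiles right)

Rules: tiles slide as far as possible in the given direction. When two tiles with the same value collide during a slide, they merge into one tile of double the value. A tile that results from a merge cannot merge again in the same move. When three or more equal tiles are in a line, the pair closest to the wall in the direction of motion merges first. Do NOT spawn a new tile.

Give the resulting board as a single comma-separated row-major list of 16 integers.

Answer: 0, 0, 2, 8, 0, 0, 0, 8, 0, 0, 0, 128, 0, 8, 16, 8

Derivation:
Slide right:
row 0: [2, 0, 0, 8] -> [0, 0, 2, 8]
row 1: [0, 4, 0, 4] -> [0, 0, 0, 8]
row 2: [64, 0, 64, 0] -> [0, 0, 0, 128]
row 3: [8, 0, 16, 8] -> [0, 8, 16, 8]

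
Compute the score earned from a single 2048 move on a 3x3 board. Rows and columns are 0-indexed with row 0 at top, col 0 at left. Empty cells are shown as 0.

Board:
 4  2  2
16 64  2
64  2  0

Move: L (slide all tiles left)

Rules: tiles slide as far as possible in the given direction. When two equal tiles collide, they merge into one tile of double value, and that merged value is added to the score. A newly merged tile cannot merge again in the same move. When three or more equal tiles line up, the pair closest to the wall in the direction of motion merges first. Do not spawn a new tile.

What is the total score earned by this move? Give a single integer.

Slide left:
row 0: [4, 2, 2] -> [4, 4, 0]  score +4 (running 4)
row 1: [16, 64, 2] -> [16, 64, 2]  score +0 (running 4)
row 2: [64, 2, 0] -> [64, 2, 0]  score +0 (running 4)
Board after move:
 4  4  0
16 64  2
64  2  0

Answer: 4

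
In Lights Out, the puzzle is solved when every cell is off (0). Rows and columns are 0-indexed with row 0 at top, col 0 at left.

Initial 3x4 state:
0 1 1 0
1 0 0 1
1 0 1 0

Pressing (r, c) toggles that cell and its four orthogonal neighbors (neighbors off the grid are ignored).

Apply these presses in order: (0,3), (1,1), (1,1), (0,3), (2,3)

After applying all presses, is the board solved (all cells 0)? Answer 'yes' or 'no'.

Answer: no

Derivation:
After press 1 at (0,3):
0 1 0 1
1 0 0 0
1 0 1 0

After press 2 at (1,1):
0 0 0 1
0 1 1 0
1 1 1 0

After press 3 at (1,1):
0 1 0 1
1 0 0 0
1 0 1 0

After press 4 at (0,3):
0 1 1 0
1 0 0 1
1 0 1 0

After press 5 at (2,3):
0 1 1 0
1 0 0 0
1 0 0 1

Lights still on: 5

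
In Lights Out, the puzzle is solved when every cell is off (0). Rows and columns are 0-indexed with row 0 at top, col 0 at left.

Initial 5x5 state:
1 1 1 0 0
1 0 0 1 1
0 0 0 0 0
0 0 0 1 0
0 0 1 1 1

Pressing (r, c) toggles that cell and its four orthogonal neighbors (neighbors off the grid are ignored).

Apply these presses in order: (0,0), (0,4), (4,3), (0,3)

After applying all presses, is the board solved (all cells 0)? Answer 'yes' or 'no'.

Answer: yes

Derivation:
After press 1 at (0,0):
0 0 1 0 0
0 0 0 1 1
0 0 0 0 0
0 0 0 1 0
0 0 1 1 1

After press 2 at (0,4):
0 0 1 1 1
0 0 0 1 0
0 0 0 0 0
0 0 0 1 0
0 0 1 1 1

After press 3 at (4,3):
0 0 1 1 1
0 0 0 1 0
0 0 0 0 0
0 0 0 0 0
0 0 0 0 0

After press 4 at (0,3):
0 0 0 0 0
0 0 0 0 0
0 0 0 0 0
0 0 0 0 0
0 0 0 0 0

Lights still on: 0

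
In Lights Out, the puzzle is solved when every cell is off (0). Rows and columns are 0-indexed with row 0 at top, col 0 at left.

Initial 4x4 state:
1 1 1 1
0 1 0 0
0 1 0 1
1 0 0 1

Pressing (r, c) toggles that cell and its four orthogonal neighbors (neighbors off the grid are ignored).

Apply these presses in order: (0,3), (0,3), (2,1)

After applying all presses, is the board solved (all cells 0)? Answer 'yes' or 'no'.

After press 1 at (0,3):
1 1 0 0
0 1 0 1
0 1 0 1
1 0 0 1

After press 2 at (0,3):
1 1 1 1
0 1 0 0
0 1 0 1
1 0 0 1

After press 3 at (2,1):
1 1 1 1
0 0 0 0
1 0 1 1
1 1 0 1

Lights still on: 10

Answer: no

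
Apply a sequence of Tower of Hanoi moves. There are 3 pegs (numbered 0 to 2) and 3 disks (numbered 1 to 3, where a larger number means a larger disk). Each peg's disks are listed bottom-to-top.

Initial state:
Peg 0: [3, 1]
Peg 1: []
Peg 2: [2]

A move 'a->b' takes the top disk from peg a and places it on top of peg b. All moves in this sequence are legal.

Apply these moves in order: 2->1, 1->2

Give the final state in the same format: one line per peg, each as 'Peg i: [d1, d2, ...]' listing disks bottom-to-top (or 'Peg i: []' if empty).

After move 1 (2->1):
Peg 0: [3, 1]
Peg 1: [2]
Peg 2: []

After move 2 (1->2):
Peg 0: [3, 1]
Peg 1: []
Peg 2: [2]

Answer: Peg 0: [3, 1]
Peg 1: []
Peg 2: [2]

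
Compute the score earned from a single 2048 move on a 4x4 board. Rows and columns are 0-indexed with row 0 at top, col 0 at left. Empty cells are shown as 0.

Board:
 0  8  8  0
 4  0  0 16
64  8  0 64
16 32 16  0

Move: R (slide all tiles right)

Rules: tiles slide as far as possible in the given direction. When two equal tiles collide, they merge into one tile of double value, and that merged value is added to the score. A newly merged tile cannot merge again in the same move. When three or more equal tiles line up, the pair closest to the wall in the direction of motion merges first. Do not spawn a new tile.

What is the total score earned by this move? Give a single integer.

Answer: 16

Derivation:
Slide right:
row 0: [0, 8, 8, 0] -> [0, 0, 0, 16]  score +16 (running 16)
row 1: [4, 0, 0, 16] -> [0, 0, 4, 16]  score +0 (running 16)
row 2: [64, 8, 0, 64] -> [0, 64, 8, 64]  score +0 (running 16)
row 3: [16, 32, 16, 0] -> [0, 16, 32, 16]  score +0 (running 16)
Board after move:
 0  0  0 16
 0  0  4 16
 0 64  8 64
 0 16 32 16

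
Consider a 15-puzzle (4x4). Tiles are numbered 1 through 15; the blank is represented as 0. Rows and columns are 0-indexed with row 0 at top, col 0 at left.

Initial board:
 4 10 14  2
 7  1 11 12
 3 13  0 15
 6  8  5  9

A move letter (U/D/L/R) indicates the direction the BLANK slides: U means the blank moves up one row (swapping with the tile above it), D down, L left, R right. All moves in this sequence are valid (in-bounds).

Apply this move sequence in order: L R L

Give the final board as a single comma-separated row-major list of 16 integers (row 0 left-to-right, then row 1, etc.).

Answer: 4, 10, 14, 2, 7, 1, 11, 12, 3, 0, 13, 15, 6, 8, 5, 9

Derivation:
After move 1 (L):
 4 10 14  2
 7  1 11 12
 3  0 13 15
 6  8  5  9

After move 2 (R):
 4 10 14  2
 7  1 11 12
 3 13  0 15
 6  8  5  9

After move 3 (L):
 4 10 14  2
 7  1 11 12
 3  0 13 15
 6  8  5  9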